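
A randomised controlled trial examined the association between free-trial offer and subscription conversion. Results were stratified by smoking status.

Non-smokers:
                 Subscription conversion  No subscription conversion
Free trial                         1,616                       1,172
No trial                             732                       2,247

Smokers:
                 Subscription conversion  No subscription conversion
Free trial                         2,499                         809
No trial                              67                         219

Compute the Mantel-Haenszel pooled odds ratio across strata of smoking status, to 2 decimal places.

4.77

OR_MH = Σ(aᵢdᵢ/nᵢ) / Σ(bᵢcᵢ/nᵢ), where nᵢ is the stratum total.
Stratum 1 (Non-smokers): n = 5767; a·d/n = 1616·2247/5767 = 629.6431; b·c/n = 1172·732/5767 = 148.7609
Stratum 2 (Smokers): n = 3594; a·d/n = 2499·219/3594 = 152.2763; b·c/n = 809·67/3594 = 15.0815
OR_MH = (629.6431 + 152.2763) / (148.7609 + 15.0815) = 781.9194 / 163.8424 = 4.77239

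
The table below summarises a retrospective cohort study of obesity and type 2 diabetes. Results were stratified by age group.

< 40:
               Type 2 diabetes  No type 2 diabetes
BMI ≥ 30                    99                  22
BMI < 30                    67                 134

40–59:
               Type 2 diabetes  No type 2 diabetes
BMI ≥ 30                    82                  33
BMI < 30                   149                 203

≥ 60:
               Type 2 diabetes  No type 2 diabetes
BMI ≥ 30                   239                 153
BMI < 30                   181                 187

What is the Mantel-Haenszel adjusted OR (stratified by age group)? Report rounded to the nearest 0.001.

OR_MH = Σ(aᵢdᵢ/nᵢ) / Σ(bᵢcᵢ/nᵢ), where nᵢ is the stratum total.
Stratum 1 (< 40): n = 322; a·d/n = 99·134/322 = 41.1988; b·c/n = 22·67/322 = 4.5776
Stratum 2 (40–59): n = 467; a·d/n = 82·203/467 = 35.6445; b·c/n = 33·149/467 = 10.5289
Stratum 3 (≥ 60): n = 760; a·d/n = 239·187/760 = 58.8066; b·c/n = 153·181/760 = 36.4382
OR_MH = (41.1988 + 35.6445 + 58.8066) / (4.5776 + 10.5289 + 36.4382) = 135.6499 / 51.5447 = 2.63169

2.632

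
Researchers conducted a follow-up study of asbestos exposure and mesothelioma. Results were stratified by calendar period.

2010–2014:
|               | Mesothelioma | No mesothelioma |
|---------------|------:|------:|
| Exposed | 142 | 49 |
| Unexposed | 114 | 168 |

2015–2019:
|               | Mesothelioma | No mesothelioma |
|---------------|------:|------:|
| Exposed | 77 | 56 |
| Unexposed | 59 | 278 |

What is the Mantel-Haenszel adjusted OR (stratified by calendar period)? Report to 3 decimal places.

OR_MH = Σ(aᵢdᵢ/nᵢ) / Σ(bᵢcᵢ/nᵢ), where nᵢ is the stratum total.
Stratum 1 (2010–2014): n = 473; a·d/n = 142·168/473 = 50.4355; b·c/n = 49·114/473 = 11.8097
Stratum 2 (2015–2019): n = 470; a·d/n = 77·278/470 = 45.5447; b·c/n = 56·59/470 = 7.0298
OR_MH = (50.4355 + 45.5447) / (11.8097 + 7.0298) = 95.9802 / 18.8395 = 5.09462

5.095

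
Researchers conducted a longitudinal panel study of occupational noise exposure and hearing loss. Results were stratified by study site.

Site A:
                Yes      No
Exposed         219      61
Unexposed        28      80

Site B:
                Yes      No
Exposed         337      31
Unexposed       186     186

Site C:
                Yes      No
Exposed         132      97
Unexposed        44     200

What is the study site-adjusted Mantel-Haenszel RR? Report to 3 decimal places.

2.227

RR_MH = Σ(aᵢ·n₀ᵢ/nᵢ) / Σ(cᵢ·n₁ᵢ/nᵢ), with n₁ᵢ = aᵢ+bᵢ (exposed), n₀ᵢ = cᵢ+dᵢ (unexposed), nᵢ = n₁ᵢ+n₀ᵢ.
Stratum 1 (Site A): n₁ = 280, n₀ = 108, n = 388; a·n₀/n = 219·108/388 = 60.9588; c·n₁/n = 28·280/388 = 20.2062
Stratum 2 (Site B): n₁ = 368, n₀ = 372, n = 740; a·n₀/n = 337·372/740 = 169.4108; c·n₁/n = 186·368/740 = 92.4973
Stratum 3 (Site C): n₁ = 229, n₀ = 244, n = 473; a·n₀/n = 132·244/473 = 68.0930; c·n₁/n = 44·229/473 = 21.3023
RR_MH = (60.9588 + 169.4108 + 68.0930) / (20.2062 + 92.4973 + 21.3023) = 298.4626 / 134.0058 = 2.22724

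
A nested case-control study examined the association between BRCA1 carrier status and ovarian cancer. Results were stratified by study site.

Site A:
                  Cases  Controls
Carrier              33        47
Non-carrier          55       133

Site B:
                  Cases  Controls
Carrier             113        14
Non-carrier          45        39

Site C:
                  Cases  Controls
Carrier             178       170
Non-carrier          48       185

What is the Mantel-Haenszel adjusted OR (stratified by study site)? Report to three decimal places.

3.522

OR_MH = Σ(aᵢdᵢ/nᵢ) / Σ(bᵢcᵢ/nᵢ), where nᵢ is the stratum total.
Stratum 1 (Site A): n = 268; a·d/n = 33·133/268 = 16.3769; b·c/n = 47·55/268 = 9.6455
Stratum 2 (Site B): n = 211; a·d/n = 113·39/211 = 20.8863; b·c/n = 14·45/211 = 2.9858
Stratum 3 (Site C): n = 581; a·d/n = 178·185/581 = 56.6781; b·c/n = 170·48/581 = 14.0448
OR_MH = (16.3769 + 20.8863 + 56.6781) / (9.6455 + 2.9858 + 14.0448) = 93.9413 / 26.6761 = 3.52156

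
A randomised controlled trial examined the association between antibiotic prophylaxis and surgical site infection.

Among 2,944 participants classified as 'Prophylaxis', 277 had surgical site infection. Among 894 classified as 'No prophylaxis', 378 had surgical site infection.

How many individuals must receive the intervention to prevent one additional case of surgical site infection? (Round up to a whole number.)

4

Risk in treated group = 277/2944 = 0.09409; risk in control = 378/894 = 0.42282.
Absolute risk reduction = 0.42282 − 0.09409 = 0.32873
NNT = 1 / ARR = 1 / 0.32873 = 3.042 → round up → 4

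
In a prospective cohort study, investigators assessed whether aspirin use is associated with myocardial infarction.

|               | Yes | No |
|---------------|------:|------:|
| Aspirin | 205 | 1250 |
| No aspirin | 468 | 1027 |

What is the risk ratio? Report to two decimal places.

Cells: a = 205, b = 1250, c = 468, d = 1027.
Risk in exposed = 205/1455 = 0.14089; risk in unexposed = 468/1495 = 0.31304.
RR = 0.14089 / 0.31304 = 0.45008
The risk is 55% lower among the exposed than among the unexposed.

0.45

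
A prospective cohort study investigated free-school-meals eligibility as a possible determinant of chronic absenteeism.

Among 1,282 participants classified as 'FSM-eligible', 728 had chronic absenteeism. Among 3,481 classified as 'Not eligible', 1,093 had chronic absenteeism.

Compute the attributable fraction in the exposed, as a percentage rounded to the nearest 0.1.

From the description: a = 728, b = 554, c = 1093, d = 2388.
Risk in exposed = 728/1282 = 0.56786; risk in unexposed = 1093/3481 = 0.31399.
RR = 0.56786/0.31399 = 1.80854
AR% = (RR − 1)/RR × 100 = (1.80854 − 1)/1.80854 × 100 = 44.7067%

44.7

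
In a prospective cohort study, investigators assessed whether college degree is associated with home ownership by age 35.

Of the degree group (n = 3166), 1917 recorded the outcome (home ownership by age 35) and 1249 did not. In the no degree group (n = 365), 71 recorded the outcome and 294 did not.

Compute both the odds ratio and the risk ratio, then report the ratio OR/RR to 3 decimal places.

From the description: a = 1917, b = 1249, c = 71, d = 294.
OR = (1917·294)/(1249·71) = 563598/88679 = 6.35548
Risk in exposed = 1917/3166 = 0.60550; risk in unexposed = 71/365 = 0.19452; RR = 3.11276
OR/RR = 6.35548 / 3.11276 = 2.04175
The outcome is not rare, so the OR lies further from 1 than the RR.

2.042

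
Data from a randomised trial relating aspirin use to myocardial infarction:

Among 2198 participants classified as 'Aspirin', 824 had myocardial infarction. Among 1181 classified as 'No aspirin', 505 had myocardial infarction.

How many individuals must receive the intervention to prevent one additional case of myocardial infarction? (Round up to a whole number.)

Risk in treated group = 824/2198 = 0.37489; risk in control = 505/1181 = 0.42760.
Absolute risk reduction = 0.42760 − 0.37489 = 0.05272
NNT = 1 / ARR = 1 / 0.05272 = 18.969 → round up → 19

19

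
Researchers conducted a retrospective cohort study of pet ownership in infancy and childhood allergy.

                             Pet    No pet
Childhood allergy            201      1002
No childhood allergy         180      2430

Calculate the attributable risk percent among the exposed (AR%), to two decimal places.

Reading the table with exposure as columns: a = 201 (Pet, case), b = 180 (Pet, non-case), c = 1002 (No pet, case), d = 2430.
Risk in exposed = 201/381 = 0.52756; risk in unexposed = 1002/3432 = 0.29196.
RR = 0.52756/0.29196 = 1.80697
AR% = (RR − 1)/RR × 100 = (1.80697 − 1)/1.80697 × 100 = 44.6587%

44.66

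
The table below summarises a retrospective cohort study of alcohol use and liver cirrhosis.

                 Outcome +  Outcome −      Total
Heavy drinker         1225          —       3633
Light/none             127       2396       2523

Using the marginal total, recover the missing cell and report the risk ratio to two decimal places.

The missing cell is in the exposed row: 3633 − 1225 = 2408.
So a = 1225, b = 2408, c = 127, d = 2396.
RR = [a/(a+b)] / [c/(c+d)] = (1225/3633) / (127/2523) = 0.33719/0.05034 = 6.69860

6.70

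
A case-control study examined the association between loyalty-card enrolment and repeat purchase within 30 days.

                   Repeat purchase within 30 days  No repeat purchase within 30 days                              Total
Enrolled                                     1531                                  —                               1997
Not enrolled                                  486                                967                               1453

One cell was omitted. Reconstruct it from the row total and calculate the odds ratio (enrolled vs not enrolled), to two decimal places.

6.54

The missing cell is in the exposed row: 1997 − 1531 = 466.
So a = 1531, b = 466, c = 486, d = 967.
OR = (a·d)/(b·c) = (1531 × 967) / (466 × 486) = 1480477 / 226476 = 6.53701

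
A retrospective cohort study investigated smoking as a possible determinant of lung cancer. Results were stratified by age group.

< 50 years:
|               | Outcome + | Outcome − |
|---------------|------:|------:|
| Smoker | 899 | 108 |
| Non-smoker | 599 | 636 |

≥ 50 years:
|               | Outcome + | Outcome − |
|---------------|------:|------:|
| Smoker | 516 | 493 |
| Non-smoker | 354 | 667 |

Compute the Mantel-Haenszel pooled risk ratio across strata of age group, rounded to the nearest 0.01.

1.70

RR_MH = Σ(aᵢ·n₀ᵢ/nᵢ) / Σ(cᵢ·n₁ᵢ/nᵢ), with n₁ᵢ = aᵢ+bᵢ (exposed), n₀ᵢ = cᵢ+dᵢ (unexposed), nᵢ = n₁ᵢ+n₀ᵢ.
Stratum 1 (< 50 years): n₁ = 1007, n₀ = 1235, n = 2242; a·n₀/n = 899·1235/2242 = 495.2119; c·n₁/n = 599·1007/2242 = 269.0424
Stratum 2 (≥ 50 years): n₁ = 1009, n₀ = 1021, n = 2030; a·n₀/n = 516·1021/2030 = 259.5251; c·n₁/n = 354·1009/2030 = 175.9537
RR_MH = (495.2119 + 259.5251) / (269.0424 + 175.9537) = 754.7370 / 444.9961 = 1.69605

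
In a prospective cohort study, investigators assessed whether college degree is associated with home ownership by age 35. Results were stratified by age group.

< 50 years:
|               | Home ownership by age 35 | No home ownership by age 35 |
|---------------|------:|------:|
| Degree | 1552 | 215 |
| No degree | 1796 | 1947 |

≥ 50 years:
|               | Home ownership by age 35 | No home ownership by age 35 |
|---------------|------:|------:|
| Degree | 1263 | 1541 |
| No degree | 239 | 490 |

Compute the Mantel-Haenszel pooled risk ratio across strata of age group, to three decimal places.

RR_MH = Σ(aᵢ·n₀ᵢ/nᵢ) / Σ(cᵢ·n₁ᵢ/nᵢ), with n₁ᵢ = aᵢ+bᵢ (exposed), n₀ᵢ = cᵢ+dᵢ (unexposed), nᵢ = n₁ᵢ+n₀ᵢ.
Stratum 1 (< 50 years): n₁ = 1767, n₀ = 3743, n = 5510; a·n₀/n = 1552·3743/5510 = 1054.2897; c·n₁/n = 1796·1767/5510 = 575.9586
Stratum 2 (≥ 50 years): n₁ = 2804, n₀ = 729, n = 3533; a·n₀/n = 1263·729/3533 = 260.6077; c·n₁/n = 239·2804/3533 = 189.6847
RR_MH = (1054.2897 + 260.6077) / (575.9586 + 189.6847) = 1314.8974 / 765.6433 = 1.71738

1.717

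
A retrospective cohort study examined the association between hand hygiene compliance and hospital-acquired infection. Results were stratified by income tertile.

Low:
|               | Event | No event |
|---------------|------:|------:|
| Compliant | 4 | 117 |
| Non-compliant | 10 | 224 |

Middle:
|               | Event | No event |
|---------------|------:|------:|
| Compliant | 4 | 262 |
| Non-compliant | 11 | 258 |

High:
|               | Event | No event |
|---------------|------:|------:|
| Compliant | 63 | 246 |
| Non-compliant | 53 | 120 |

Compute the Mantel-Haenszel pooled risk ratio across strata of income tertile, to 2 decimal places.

RR_MH = Σ(aᵢ·n₀ᵢ/nᵢ) / Σ(cᵢ·n₁ᵢ/nᵢ), with n₁ᵢ = aᵢ+bᵢ (exposed), n₀ᵢ = cᵢ+dᵢ (unexposed), nᵢ = n₁ᵢ+n₀ᵢ.
Stratum 1 (Low): n₁ = 121, n₀ = 234, n = 355; a·n₀/n = 4·234/355 = 2.6366; c·n₁/n = 10·121/355 = 3.4085
Stratum 2 (Middle): n₁ = 266, n₀ = 269, n = 535; a·n₀/n = 4·269/535 = 2.0112; c·n₁/n = 11·266/535 = 5.4692
Stratum 3 (High): n₁ = 309, n₀ = 173, n = 482; a·n₀/n = 63·173/482 = 22.6120; c·n₁/n = 53·309/482 = 33.9772
RR_MH = (2.6366 + 2.0112 + 22.6120) / (3.4085 + 5.4692 + 33.9772) = 27.2599 / 42.8548 = 0.63610

0.64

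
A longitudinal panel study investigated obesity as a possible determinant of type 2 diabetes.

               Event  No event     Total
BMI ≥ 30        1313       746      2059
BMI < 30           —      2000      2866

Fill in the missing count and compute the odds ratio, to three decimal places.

4.065

The missing cell is in the unexposed row: 2866 − 2000 = 866.
So a = 1313, b = 746, c = 866, d = 2000.
OR = (a·d)/(b·c) = (1313 × 2000) / (746 × 866) = 2626000 / 646036 = 4.06479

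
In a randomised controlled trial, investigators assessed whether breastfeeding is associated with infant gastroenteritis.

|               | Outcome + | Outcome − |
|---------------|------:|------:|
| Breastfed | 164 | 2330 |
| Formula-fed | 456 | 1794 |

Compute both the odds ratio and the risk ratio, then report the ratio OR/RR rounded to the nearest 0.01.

Cells: a = 164, b = 2330, c = 456, d = 1794.
OR = (164·1794)/(2330·456) = 294216/1062480 = 0.27691
Risk in exposed = 164/2494 = 0.06576; risk in unexposed = 456/2250 = 0.20267; RR = 0.32446
OR/RR = 0.27691 / 0.32446 = 0.85345
The outcome is not rare, so the OR lies further from 1 than the RR.

0.85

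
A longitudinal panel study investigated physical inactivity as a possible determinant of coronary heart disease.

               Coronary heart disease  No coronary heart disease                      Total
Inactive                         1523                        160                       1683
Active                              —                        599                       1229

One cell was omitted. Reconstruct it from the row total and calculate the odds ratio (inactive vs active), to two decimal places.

The missing cell is in the unexposed row: 1229 − 599 = 630.
So a = 1523, b = 160, c = 630, d = 599.
OR = (a·d)/(b·c) = (1523 × 599) / (160 × 630) = 912277 / 100800 = 9.05037

9.05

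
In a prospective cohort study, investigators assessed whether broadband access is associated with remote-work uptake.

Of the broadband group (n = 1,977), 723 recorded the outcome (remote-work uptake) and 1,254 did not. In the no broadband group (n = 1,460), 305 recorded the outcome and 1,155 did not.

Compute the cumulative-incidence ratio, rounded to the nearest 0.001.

From the description: a = 723, b = 1254, c = 305, d = 1155.
Risk in exposed = 723/1977 = 0.36571; risk in unexposed = 305/1460 = 0.20890.
RR = 0.36571 / 0.20890 = 1.75059
The risk among the exposed is 1.75 times that among the unexposed.

1.751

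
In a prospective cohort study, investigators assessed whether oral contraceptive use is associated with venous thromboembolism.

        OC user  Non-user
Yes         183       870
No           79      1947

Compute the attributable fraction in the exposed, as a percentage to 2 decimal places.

55.78

Reading the table with exposure as columns: a = 183 (OC user, case), b = 79 (OC user, non-case), c = 870 (Non-user, case), d = 1947.
Risk in exposed = 183/262 = 0.69847; risk in unexposed = 870/2817 = 0.30884.
RR = 0.69847/0.30884 = 2.26161
AR% = (RR − 1)/RR × 100 = (2.26161 − 1)/2.26161 × 100 = 55.7837%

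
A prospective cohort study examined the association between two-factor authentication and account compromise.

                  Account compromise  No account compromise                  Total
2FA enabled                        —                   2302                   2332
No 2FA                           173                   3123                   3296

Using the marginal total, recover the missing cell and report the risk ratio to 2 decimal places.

The missing cell is in the exposed row: 2332 − 2302 = 30.
So a = 30, b = 2302, c = 173, d = 3123.
RR = [a/(a+b)] / [c/(c+d)] = (30/2332) / (173/3296) = 0.01286/0.05249 = 0.24509

0.25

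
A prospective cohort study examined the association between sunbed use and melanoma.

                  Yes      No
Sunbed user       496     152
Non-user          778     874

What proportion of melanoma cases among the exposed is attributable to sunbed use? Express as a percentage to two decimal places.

38.47

Cells: a = 496, b = 152, c = 778, d = 874.
Risk in exposed = 496/648 = 0.76543; risk in unexposed = 778/1652 = 0.47094.
RR = 0.76543/0.47094 = 1.62531
AR% = (RR − 1)/RR × 100 = (1.62531 − 1)/1.62531 × 100 = 38.4734%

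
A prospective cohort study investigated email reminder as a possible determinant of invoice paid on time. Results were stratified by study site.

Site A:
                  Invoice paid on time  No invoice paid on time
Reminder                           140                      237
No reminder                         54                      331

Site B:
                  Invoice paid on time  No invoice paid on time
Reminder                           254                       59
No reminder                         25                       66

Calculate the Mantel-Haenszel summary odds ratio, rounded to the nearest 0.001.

OR_MH = Σ(aᵢdᵢ/nᵢ) / Σ(bᵢcᵢ/nᵢ), where nᵢ is the stratum total.
Stratum 1 (Site A): n = 762; a·d/n = 140·331/762 = 60.8136; b·c/n = 237·54/762 = 16.7953
Stratum 2 (Site B): n = 404; a·d/n = 254·66/404 = 41.4950; b·c/n = 59·25/404 = 3.6510
OR_MH = (60.8136 + 41.4950) / (16.7953 + 3.6510) = 102.3087 / 20.4463 = 5.00378

5.004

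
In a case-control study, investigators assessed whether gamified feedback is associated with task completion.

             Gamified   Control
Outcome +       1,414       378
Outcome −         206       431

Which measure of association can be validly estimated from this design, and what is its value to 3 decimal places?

Reading the table with exposure as columns: a = 1414 (Gamified, case), b = 206 (Gamified, non-case), c = 378 (Control, case), d = 431.
This is a case-control study: participants were sampled on outcome status, so risks in the source population cannot be estimated directly — relative risk is not valid here. The odds ratio is the appropriate measure.
OR = (a·d)/(b·c) = (1414 × 431) / (206 × 378) = 609434 / 77868 = 7.82650

7.827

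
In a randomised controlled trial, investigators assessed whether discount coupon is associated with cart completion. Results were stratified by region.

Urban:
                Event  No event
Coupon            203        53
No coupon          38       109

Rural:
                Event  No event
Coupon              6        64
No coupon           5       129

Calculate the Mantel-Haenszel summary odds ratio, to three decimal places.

8.940

OR_MH = Σ(aᵢdᵢ/nᵢ) / Σ(bᵢcᵢ/nᵢ), where nᵢ is the stratum total.
Stratum 1 (Urban): n = 403; a·d/n = 203·109/403 = 54.9057; b·c/n = 53·38/403 = 4.9975
Stratum 2 (Rural): n = 204; a·d/n = 6·129/204 = 3.7941; b·c/n = 64·5/204 = 1.5686
OR_MH = (54.9057 + 3.7941) / (4.9975 + 1.5686) = 58.6998 / 6.5661 = 8.93977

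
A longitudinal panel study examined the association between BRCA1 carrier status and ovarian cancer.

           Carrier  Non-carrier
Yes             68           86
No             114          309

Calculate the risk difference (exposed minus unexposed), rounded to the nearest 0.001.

Reading the table with exposure as columns: a = 68 (Carrier, case), b = 114 (Carrier, non-case), c = 86 (Non-carrier, case), d = 309.
Risk in exposed = 68/182 = 0.373626; risk in unexposed = 86/395 = 0.217722.
Risk difference = 0.373626 − 0.217722 = 0.155905

0.156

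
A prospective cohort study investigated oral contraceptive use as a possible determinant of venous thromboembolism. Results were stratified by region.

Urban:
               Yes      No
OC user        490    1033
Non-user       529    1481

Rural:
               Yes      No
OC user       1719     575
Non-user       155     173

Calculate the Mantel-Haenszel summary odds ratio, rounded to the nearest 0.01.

OR_MH = Σ(aᵢdᵢ/nᵢ) / Σ(bᵢcᵢ/nᵢ), where nᵢ is the stratum total.
Stratum 1 (Urban): n = 3533; a·d/n = 490·1481/3533 = 205.4033; b·c/n = 1033·529/3533 = 154.6722
Stratum 2 (Rural): n = 2622; a·d/n = 1719·173/2622 = 113.4199; b·c/n = 575·155/2622 = 33.9912
OR_MH = (205.4033 + 113.4199) / (154.6722 + 33.9912) = 318.8232 / 188.6635 = 1.68990

1.69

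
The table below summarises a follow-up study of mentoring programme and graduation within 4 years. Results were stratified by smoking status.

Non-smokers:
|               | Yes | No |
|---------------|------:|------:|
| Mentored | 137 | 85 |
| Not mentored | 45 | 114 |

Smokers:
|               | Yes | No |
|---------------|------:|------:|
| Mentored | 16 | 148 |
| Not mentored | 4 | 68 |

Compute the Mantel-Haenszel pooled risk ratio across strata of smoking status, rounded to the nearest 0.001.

RR_MH = Σ(aᵢ·n₀ᵢ/nᵢ) / Σ(cᵢ·n₁ᵢ/nᵢ), with n₁ᵢ = aᵢ+bᵢ (exposed), n₀ᵢ = cᵢ+dᵢ (unexposed), nᵢ = n₁ᵢ+n₀ᵢ.
Stratum 1 (Non-smokers): n₁ = 222, n₀ = 159, n = 381; a·n₀/n = 137·159/381 = 57.1732; c·n₁/n = 45·222/381 = 26.2205
Stratum 2 (Smokers): n₁ = 164, n₀ = 72, n = 236; a·n₀/n = 16·72/236 = 4.8814; c·n₁/n = 4·164/236 = 2.7797
RR_MH = (57.1732 + 4.8814) / (26.2205 + 2.7797) = 62.0546 / 29.0001 = 2.13980

2.140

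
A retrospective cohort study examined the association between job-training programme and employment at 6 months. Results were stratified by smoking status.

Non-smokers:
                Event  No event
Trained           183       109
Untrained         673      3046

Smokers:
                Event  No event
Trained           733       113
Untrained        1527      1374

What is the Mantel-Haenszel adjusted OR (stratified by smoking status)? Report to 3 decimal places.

OR_MH = Σ(aᵢdᵢ/nᵢ) / Σ(bᵢcᵢ/nᵢ), where nᵢ is the stratum total.
Stratum 1 (Non-smokers): n = 4011; a·d/n = 183·3046/4011 = 138.9723; b·c/n = 109·673/4011 = 18.2890
Stratum 2 (Smokers): n = 3747; a·d/n = 733·1374/3747 = 268.7862; b·c/n = 113·1527/3747 = 46.0504
OR_MH = (138.9723 + 268.7862) / (18.2890 + 46.0504) = 407.7586 / 64.3394 = 6.33762

6.338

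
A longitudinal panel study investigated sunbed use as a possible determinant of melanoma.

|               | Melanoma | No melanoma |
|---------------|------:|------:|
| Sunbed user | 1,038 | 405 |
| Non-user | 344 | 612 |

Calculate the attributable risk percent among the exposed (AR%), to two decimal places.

49.98

Cells: a = 1038, b = 405, c = 344, d = 612.
Risk in exposed = 1038/1443 = 0.71933; risk in unexposed = 344/956 = 0.35983.
RR = 0.71933/0.35983 = 1.99908
AR% = (RR − 1)/RR × 100 = (1.99908 − 1)/1.99908 × 100 = 49.9770%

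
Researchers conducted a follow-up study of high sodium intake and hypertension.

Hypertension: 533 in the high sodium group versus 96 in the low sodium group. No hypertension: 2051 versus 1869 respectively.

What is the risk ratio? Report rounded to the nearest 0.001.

4.222

From the description: a = 533, b = 2051, c = 96, d = 1869.
Risk in exposed = 533/2584 = 0.20627; risk in unexposed = 96/1965 = 0.04885.
RR = 0.20627 / 0.04885 = 4.22208
The risk among the exposed is 4.22 times that among the unexposed.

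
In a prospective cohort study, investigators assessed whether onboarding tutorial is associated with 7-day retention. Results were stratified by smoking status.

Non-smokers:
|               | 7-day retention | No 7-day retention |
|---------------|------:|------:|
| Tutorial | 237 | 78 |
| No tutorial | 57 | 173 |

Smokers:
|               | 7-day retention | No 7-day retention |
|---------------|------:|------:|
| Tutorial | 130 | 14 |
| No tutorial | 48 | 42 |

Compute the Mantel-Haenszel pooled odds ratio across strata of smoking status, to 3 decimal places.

8.936

OR_MH = Σ(aᵢdᵢ/nᵢ) / Σ(bᵢcᵢ/nᵢ), where nᵢ is the stratum total.
Stratum 1 (Non-smokers): n = 545; a·d/n = 237·173/545 = 75.2312; b·c/n = 78·57/545 = 8.1578
Stratum 2 (Smokers): n = 234; a·d/n = 130·42/234 = 23.3333; b·c/n = 14·48/234 = 2.8718
OR_MH = (75.2312 + 23.3333) / (8.1578 + 2.8718) = 98.5645 / 11.0296 = 8.93637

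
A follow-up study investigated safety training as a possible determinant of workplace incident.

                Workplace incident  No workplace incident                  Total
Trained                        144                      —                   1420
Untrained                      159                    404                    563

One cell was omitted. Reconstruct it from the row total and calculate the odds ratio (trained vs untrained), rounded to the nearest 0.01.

The missing cell is in the exposed row: 1420 − 144 = 1276.
So a = 144, b = 1276, c = 159, d = 404.
OR = (a·d)/(b·c) = (144 × 404) / (1276 × 159) = 58176 / 202884 = 0.28675

0.29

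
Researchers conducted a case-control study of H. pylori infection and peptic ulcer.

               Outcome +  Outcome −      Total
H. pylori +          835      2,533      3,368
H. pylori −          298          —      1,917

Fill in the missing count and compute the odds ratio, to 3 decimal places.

The missing cell is in the unexposed row: 1917 − 298 = 1619.
So a = 835, b = 2533, c = 298, d = 1619.
OR = (a·d)/(b·c) = (835 × 1619) / (2533 × 298) = 1351865 / 754834 = 1.79094

1.791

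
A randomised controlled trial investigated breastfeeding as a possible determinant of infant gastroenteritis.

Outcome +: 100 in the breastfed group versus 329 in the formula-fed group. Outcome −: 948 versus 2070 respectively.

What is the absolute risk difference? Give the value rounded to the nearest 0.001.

-0.042

From the description: a = 100, b = 948, c = 329, d = 2070.
Risk in exposed = 100/1048 = 0.095420; risk in unexposed = 329/2399 = 0.137140.
Risk difference = 0.095420 − 0.137140 = -0.041721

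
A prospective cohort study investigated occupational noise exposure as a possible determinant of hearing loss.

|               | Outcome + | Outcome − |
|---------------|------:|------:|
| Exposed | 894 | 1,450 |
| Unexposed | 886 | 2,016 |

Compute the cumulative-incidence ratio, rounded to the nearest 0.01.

Cells: a = 894, b = 1450, c = 886, d = 2016.
Risk in exposed = 894/2344 = 0.38140; risk in unexposed = 886/2902 = 0.30531.
RR = 0.38140 / 0.30531 = 1.24923
The risk among the exposed is 1.25 times that among the unexposed.

1.25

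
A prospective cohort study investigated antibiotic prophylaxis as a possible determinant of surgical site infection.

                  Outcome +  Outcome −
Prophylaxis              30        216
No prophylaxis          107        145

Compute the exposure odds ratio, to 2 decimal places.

Cells: a = 30, b = 216, c = 107, d = 145.
OR = (a·d)/(b·c) = (30 × 145) / (216 × 107) = 4350 / 23112 = 0.18821
Exposure is associated with lower odds of surgical site infection (OR = 0.19 < 1).

0.19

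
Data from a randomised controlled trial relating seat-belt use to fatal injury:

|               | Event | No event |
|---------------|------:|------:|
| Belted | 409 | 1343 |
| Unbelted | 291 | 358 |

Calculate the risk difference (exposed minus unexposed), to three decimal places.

-0.215

Cells: a = 409, b = 1343, c = 291, d = 358.
Risk in exposed = 409/1752 = 0.233447; risk in unexposed = 291/649 = 0.448382.
Risk difference = 0.233447 − 0.448382 = -0.214935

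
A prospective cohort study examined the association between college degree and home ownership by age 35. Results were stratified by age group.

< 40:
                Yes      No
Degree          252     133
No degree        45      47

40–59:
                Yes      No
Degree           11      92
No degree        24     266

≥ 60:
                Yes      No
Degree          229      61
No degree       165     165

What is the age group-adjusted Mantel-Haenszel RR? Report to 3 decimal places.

RR_MH = Σ(aᵢ·n₀ᵢ/nᵢ) / Σ(cᵢ·n₁ᵢ/nᵢ), with n₁ᵢ = aᵢ+bᵢ (exposed), n₀ᵢ = cᵢ+dᵢ (unexposed), nᵢ = n₁ᵢ+n₀ᵢ.
Stratum 1 (< 40): n₁ = 385, n₀ = 92, n = 477; a·n₀/n = 252·92/477 = 48.6038; c·n₁/n = 45·385/477 = 36.3208
Stratum 2 (40–59): n₁ = 103, n₀ = 290, n = 393; a·n₀/n = 11·290/393 = 8.1170; c·n₁/n = 24·103/393 = 6.2901
Stratum 3 (≥ 60): n₁ = 290, n₀ = 330, n = 620; a·n₀/n = 229·330/620 = 121.8871; c·n₁/n = 165·290/620 = 77.1774
RR_MH = (48.6038 + 8.1170 + 121.8871) / (36.3208 + 6.2901 + 77.1774) = 178.6079 / 119.7883 = 1.49103

1.491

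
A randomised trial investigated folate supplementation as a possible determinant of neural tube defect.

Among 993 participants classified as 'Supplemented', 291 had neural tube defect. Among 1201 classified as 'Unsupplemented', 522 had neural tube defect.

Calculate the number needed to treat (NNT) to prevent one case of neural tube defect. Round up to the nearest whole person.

8

Risk in treated group = 291/993 = 0.29305; risk in control = 522/1201 = 0.43464.
Absolute risk reduction = 0.43464 − 0.29305 = 0.14159
NNT = 1 / ARR = 1 / 0.14159 = 7.063 → round up → 8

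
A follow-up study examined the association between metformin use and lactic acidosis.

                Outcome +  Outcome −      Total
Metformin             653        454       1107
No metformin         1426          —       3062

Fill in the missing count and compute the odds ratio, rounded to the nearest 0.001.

The missing cell is in the unexposed row: 3062 − 1426 = 1636.
So a = 653, b = 454, c = 1426, d = 1636.
OR = (a·d)/(b·c) = (653 × 1636) / (454 × 1426) = 1068308 / 647404 = 1.65014

1.650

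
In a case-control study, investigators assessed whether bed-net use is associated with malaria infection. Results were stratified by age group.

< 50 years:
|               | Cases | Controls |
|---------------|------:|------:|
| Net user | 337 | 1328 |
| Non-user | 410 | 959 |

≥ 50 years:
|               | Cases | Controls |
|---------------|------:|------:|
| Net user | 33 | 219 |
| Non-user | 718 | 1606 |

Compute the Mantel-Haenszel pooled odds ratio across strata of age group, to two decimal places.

0.53

OR_MH = Σ(aᵢdᵢ/nᵢ) / Σ(bᵢcᵢ/nᵢ), where nᵢ is the stratum total.
Stratum 1 (< 50 years): n = 3034; a·d/n = 337·959/3034 = 106.5204; b·c/n = 1328·410/3034 = 179.4595
Stratum 2 (≥ 50 years): n = 2576; a·d/n = 33·1606/2576 = 20.5738; b·c/n = 219·718/2576 = 61.0411
OR_MH = (106.5204 + 20.5738) / (179.4595 + 61.0411) = 127.0942 / 240.5006 = 0.52846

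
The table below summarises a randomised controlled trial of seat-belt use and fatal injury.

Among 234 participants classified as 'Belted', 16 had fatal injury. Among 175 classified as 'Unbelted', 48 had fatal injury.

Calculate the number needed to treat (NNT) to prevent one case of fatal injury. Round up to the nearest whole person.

Risk in treated group = 16/234 = 0.06838; risk in control = 48/175 = 0.27429.
Absolute risk reduction = 0.27429 − 0.06838 = 0.20591
NNT = 1 / ARR = 1 / 0.20591 = 4.856 → round up → 5

5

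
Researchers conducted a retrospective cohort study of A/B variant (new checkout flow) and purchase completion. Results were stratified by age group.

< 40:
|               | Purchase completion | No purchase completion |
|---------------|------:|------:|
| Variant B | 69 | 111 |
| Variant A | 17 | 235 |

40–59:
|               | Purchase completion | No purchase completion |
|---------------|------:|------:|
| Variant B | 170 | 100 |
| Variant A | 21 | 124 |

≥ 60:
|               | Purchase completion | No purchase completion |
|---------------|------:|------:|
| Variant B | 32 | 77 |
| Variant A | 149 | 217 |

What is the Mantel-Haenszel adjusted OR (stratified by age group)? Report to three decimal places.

3.066

OR_MH = Σ(aᵢdᵢ/nᵢ) / Σ(bᵢcᵢ/nᵢ), where nᵢ is the stratum total.
Stratum 1 (< 40): n = 432; a·d/n = 69·235/432 = 37.5347; b·c/n = 111·17/432 = 4.3681
Stratum 2 (40–59): n = 415; a·d/n = 170·124/415 = 50.7952; b·c/n = 100·21/415 = 5.0602
Stratum 3 (≥ 60): n = 475; a·d/n = 32·217/475 = 14.6189; b·c/n = 77·149/475 = 24.1537
OR_MH = (37.5347 + 50.7952 + 14.6189) / (4.3681 + 5.0602 + 24.1537) = 102.9489 / 33.5820 = 3.06560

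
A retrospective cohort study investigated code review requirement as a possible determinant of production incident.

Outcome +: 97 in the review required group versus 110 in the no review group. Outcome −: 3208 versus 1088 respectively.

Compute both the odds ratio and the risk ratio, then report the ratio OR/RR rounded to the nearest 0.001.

0.936

From the description: a = 97, b = 3208, c = 110, d = 1088.
OR = (97·1088)/(3208·110) = 105536/352880 = 0.29907
Risk in exposed = 97/3305 = 0.02935; risk in unexposed = 110/1198 = 0.09182; RR = 0.31964
OR/RR = 0.29907 / 0.31964 = 0.93564
The outcome is rare in both groups, so OR ≈ RR (ratio near 1).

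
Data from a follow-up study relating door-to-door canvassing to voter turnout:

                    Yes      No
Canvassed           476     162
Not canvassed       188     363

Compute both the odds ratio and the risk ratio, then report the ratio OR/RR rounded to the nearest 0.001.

Cells: a = 476, b = 162, c = 188, d = 363.
OR = (476·363)/(162·188) = 172788/30456 = 5.67336
Risk in exposed = 476/638 = 0.74608; risk in unexposed = 188/551 = 0.34120; RR = 2.18665
OR/RR = 5.67336 / 2.18665 = 2.59454
The outcome is not rare, so the OR lies further from 1 than the RR.

2.595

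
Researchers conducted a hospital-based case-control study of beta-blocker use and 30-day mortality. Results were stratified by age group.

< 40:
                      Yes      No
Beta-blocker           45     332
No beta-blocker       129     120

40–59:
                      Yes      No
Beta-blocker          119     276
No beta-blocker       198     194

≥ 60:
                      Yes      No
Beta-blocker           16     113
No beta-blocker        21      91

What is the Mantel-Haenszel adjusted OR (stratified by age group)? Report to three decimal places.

OR_MH = Σ(aᵢdᵢ/nᵢ) / Σ(bᵢcᵢ/nᵢ), where nᵢ is the stratum total.
Stratum 1 (< 40): n = 626; a·d/n = 45·120/626 = 8.6262; b·c/n = 332·129/626 = 68.4153
Stratum 2 (40–59): n = 787; a·d/n = 119·194/787 = 29.3342; b·c/n = 276·198/787 = 69.4384
Stratum 3 (≥ 60): n = 241; a·d/n = 16·91/241 = 6.0415; b·c/n = 113·21/241 = 9.8465
OR_MH = (8.6262 + 29.3342 + 6.0415) / (68.4153 + 69.4384 + 9.8465) = 44.0019 / 147.7002 = 0.29791

0.298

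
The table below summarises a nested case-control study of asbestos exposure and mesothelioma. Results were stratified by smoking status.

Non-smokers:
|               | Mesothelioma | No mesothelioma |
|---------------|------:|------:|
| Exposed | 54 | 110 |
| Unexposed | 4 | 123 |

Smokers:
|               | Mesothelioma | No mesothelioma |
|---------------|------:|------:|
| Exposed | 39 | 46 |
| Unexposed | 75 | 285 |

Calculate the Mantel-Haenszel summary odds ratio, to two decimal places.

OR_MH = Σ(aᵢdᵢ/nᵢ) / Σ(bᵢcᵢ/nᵢ), where nᵢ is the stratum total.
Stratum 1 (Non-smokers): n = 291; a·d/n = 54·123/291 = 22.8247; b·c/n = 110·4/291 = 1.5120
Stratum 2 (Smokers): n = 445; a·d/n = 39·285/445 = 24.9775; b·c/n = 46·75/445 = 7.7528
OR_MH = (22.8247 + 24.9775) / (1.5120 + 7.7528) = 47.8023 / 9.2648 = 5.15954

5.16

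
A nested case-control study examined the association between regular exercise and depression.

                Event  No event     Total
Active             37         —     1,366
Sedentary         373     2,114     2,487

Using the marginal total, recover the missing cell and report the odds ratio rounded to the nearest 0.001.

The missing cell is in the exposed row: 1366 − 37 = 1329.
So a = 37, b = 1329, c = 373, d = 2114.
OR = (a·d)/(b·c) = (37 × 2114) / (1329 × 373) = 78218 / 495717 = 0.15779

0.158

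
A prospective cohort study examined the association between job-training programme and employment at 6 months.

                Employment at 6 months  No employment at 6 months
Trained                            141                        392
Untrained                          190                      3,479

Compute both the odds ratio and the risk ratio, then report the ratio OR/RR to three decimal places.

1.289

Cells: a = 141, b = 392, c = 190, d = 3479.
OR = (141·3479)/(392·190) = 490539/74480 = 6.58618
Risk in exposed = 141/533 = 0.26454; risk in unexposed = 190/3669 = 0.05179; RR = 5.10841
OR/RR = 6.58618 / 5.10841 = 1.28928
The outcome is not rare, so the OR lies further from 1 than the RR.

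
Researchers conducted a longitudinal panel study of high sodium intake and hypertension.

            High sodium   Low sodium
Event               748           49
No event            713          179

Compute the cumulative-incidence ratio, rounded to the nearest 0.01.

2.38

Reading the table with exposure as columns: a = 748 (High sodium, case), b = 713 (High sodium, non-case), c = 49 (Low sodium, case), d = 179.
Risk in exposed = 748/1461 = 0.51198; risk in unexposed = 49/228 = 0.21491.
RR = 0.51198 / 0.21491 = 2.38227
The risk among the exposed is 2.38 times that among the unexposed.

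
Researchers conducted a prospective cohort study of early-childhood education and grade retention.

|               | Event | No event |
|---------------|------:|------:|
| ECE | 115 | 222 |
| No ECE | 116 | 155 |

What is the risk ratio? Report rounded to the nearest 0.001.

Cells: a = 115, b = 222, c = 116, d = 155.
Risk in exposed = 115/337 = 0.34125; risk in unexposed = 116/271 = 0.42804.
RR = 0.34125 / 0.42804 = 0.79722
The risk is 20% lower among the exposed than among the unexposed.

0.797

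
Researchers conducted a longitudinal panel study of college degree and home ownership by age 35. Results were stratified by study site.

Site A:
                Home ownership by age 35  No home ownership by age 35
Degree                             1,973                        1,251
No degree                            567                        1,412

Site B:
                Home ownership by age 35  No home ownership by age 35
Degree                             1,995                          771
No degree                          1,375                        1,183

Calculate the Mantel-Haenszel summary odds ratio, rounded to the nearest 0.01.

2.92

OR_MH = Σ(aᵢdᵢ/nᵢ) / Σ(bᵢcᵢ/nᵢ), where nᵢ is the stratum total.
Stratum 1 (Site A): n = 5203; a·d/n = 1973·1412/5203 = 535.4365; b·c/n = 1251·567/5203 = 136.3285
Stratum 2 (Site B): n = 5324; a·d/n = 1995·1183/5324 = 443.2917; b·c/n = 771·1375/5324 = 199.1219
OR_MH = (535.4365 + 443.2917) / (136.3285 + 199.1219) = 978.7282 / 335.4504 = 2.91765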